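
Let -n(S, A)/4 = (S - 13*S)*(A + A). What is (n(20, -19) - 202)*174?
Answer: -6382668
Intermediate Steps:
n(S, A) = 96*A*S (n(S, A) = -4*(S - 13*S)*(A + A) = -4*(-12*S)*2*A = -(-96)*A*S = 96*A*S)
(n(20, -19) - 202)*174 = (96*(-19)*20 - 202)*174 = (-36480 - 202)*174 = -36682*174 = -6382668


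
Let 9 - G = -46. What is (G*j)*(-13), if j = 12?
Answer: -8580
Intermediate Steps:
G = 55 (G = 9 - 1*(-46) = 9 + 46 = 55)
(G*j)*(-13) = (55*12)*(-13) = 660*(-13) = -8580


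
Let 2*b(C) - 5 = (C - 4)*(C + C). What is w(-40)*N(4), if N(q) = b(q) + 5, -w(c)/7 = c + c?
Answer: 4200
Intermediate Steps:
w(c) = -14*c (w(c) = -7*(c + c) = -14*c)
b(C) = 5/2 + C*(-4 + C) (b(C) = 5/2 + ((C - 4)*(C + C))/2 = 5/2 + ((-4 + C)*(2*C))/2 = 5/2 + (2*C*(-4 + C))/2 = 5/2 + C*(-4 + C))
N(q) = 15/2 + q² - 4*q (N(q) = (5/2 + q² - 4*q) + 5 = 15/2 + q² - 4*q)
w(-40)*N(4) = (-14*(-40))*(15/2 + 4² - 4*4) = 560*(15/2 + 16 - 16) = 560*(15/2) = 4200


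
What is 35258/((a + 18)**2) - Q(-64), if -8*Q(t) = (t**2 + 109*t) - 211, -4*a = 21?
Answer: -12203/72 ≈ -169.49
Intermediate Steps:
a = -21/4 (a = -1/4*21 = -21/4 ≈ -5.2500)
Q(t) = 211/8 - 109*t/8 - t**2/8 (Q(t) = -((t**2 + 109*t) - 211)/8 = -(-211 + t**2 + 109*t)/8 = 211/8 - 109*t/8 - t**2/8)
35258/((a + 18)**2) - Q(-64) = 35258/((-21/4 + 18)**2) - (211/8 - 109/8*(-64) - 1/8*(-64)**2) = 35258/((51/4)**2) - (211/8 + 872 - 1/8*4096) = 35258/(2601/16) - (211/8 + 872 - 512) = 35258*(16/2601) - 1*3091/8 = 1952/9 - 3091/8 = -12203/72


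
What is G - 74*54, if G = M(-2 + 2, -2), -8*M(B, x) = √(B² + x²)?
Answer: -15985/4 ≈ -3996.3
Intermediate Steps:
M(B, x) = -√(B² + x²)/8
G = -¼ (G = -√((-2 + 2)² + (-2)²)/8 = -√(0² + 4)/8 = -√(0 + 4)/8 = -√4/8 = -⅛*2 = -¼ ≈ -0.25000)
G - 74*54 = -¼ - 74*54 = -¼ - 3996 = -15985/4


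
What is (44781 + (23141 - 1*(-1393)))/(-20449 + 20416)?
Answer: -23105/11 ≈ -2100.5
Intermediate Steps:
(44781 + (23141 - 1*(-1393)))/(-20449 + 20416) = (44781 + (23141 + 1393))/(-33) = (44781 + 24534)*(-1/33) = 69315*(-1/33) = -23105/11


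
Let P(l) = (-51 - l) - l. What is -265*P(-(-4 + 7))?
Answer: 11925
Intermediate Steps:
P(l) = -51 - 2*l
-265*P(-(-4 + 7)) = -265*(-51 - (-2)*(-4 + 7)) = -265*(-51 - (-2)*3) = -265*(-51 - 2*(-3)) = -265*(-51 + 6) = -265*(-45) = 11925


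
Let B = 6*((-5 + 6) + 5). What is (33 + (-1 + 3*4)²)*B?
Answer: 5544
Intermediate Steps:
B = 36 (B = 6*(1 + 5) = 6*6 = 36)
(33 + (-1 + 3*4)²)*B = (33 + (-1 + 3*4)²)*36 = (33 + (-1 + 12)²)*36 = (33 + 11²)*36 = (33 + 121)*36 = 154*36 = 5544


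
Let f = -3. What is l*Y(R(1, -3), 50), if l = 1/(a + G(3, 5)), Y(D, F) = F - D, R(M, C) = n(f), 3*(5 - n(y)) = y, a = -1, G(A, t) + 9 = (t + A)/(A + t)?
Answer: -44/9 ≈ -4.8889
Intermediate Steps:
G(A, t) = -8 (G(A, t) = -9 + (t + A)/(A + t) = -9 + (A + t)/(A + t) = -9 + 1 = -8)
n(y) = 5 - y/3
R(M, C) = 6 (R(M, C) = 5 - ⅓*(-3) = 5 + 1 = 6)
l = -⅑ (l = 1/(-1 - 8) = 1/(-9) = -⅑ ≈ -0.11111)
l*Y(R(1, -3), 50) = -(50 - 1*6)/9 = -(50 - 6)/9 = -⅑*44 = -44/9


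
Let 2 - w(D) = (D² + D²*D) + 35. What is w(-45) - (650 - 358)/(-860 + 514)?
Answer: 15408737/173 ≈ 89068.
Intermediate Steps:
w(D) = -33 - D² - D³ (w(D) = 2 - ((D² + D²*D) + 35) = 2 - ((D² + D³) + 35) = 2 - (35 + D² + D³) = 2 + (-35 - D² - D³) = -33 - D² - D³)
w(-45) - (650 - 358)/(-860 + 514) = (-33 - 1*(-45)² - 1*(-45)³) - (650 - 358)/(-860 + 514) = (-33 - 1*2025 - 1*(-91125)) - 292/(-346) = (-33 - 2025 + 91125) - 292*(-1)/346 = 89067 - 1*(-146/173) = 89067 + 146/173 = 15408737/173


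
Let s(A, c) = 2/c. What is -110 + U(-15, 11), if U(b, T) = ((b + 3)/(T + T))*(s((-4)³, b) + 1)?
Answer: -6076/55 ≈ -110.47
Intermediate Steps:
U(b, T) = (1 + 2/b)*(3 + b)/(2*T) (U(b, T) = ((b + 3)/(T + T))*(2/b + 1) = ((3 + b)/((2*T)))*(1 + 2/b) = ((3 + b)*(1/(2*T)))*(1 + 2/b) = ((3 + b)/(2*T))*(1 + 2/b) = (1 + 2/b)*(3 + b)/(2*T))
-110 + U(-15, 11) = -110 + (½)*(6 - 15*(5 - 15))/(11*(-15)) = -110 + (½)*(1/11)*(-1/15)*(6 - 15*(-10)) = -110 + (½)*(1/11)*(-1/15)*(6 + 150) = -110 + (½)*(1/11)*(-1/15)*156 = -110 - 26/55 = -6076/55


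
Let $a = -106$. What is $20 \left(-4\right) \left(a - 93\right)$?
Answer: $15920$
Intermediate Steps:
$20 \left(-4\right) \left(a - 93\right) = 20 \left(-4\right) \left(-106 - 93\right) = \left(-80\right) \left(-199\right) = 15920$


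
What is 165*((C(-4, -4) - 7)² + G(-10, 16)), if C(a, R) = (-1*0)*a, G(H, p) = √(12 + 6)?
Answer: 8085 + 495*√2 ≈ 8785.0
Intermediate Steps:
G(H, p) = 3*√2 (G(H, p) = √18 = 3*√2)
C(a, R) = 0 (C(a, R) = 0*a = 0)
165*((C(-4, -4) - 7)² + G(-10, 16)) = 165*((0 - 7)² + 3*√2) = 165*((-7)² + 3*√2) = 165*(49 + 3*√2) = 8085 + 495*√2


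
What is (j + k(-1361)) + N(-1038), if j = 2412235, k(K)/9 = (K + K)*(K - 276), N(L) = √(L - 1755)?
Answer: 42515461 + 7*I*√57 ≈ 4.2515e+7 + 52.849*I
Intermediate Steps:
N(L) = √(-1755 + L)
k(K) = 18*K*(-276 + K) (k(K) = 9*((K + K)*(K - 276)) = 9*((2*K)*(-276 + K)) = 9*(2*K*(-276 + K)) = 18*K*(-276 + K))
(j + k(-1361)) + N(-1038) = (2412235 + 18*(-1361)*(-276 - 1361)) + √(-1755 - 1038) = (2412235 + 18*(-1361)*(-1637)) + √(-2793) = (2412235 + 40103226) + 7*I*√57 = 42515461 + 7*I*√57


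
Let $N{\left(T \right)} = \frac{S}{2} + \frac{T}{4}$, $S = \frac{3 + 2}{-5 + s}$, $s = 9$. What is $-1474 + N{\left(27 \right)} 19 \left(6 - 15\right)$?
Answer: $- \frac{21881}{8} \approx -2735.1$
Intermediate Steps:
$S = \frac{5}{4}$ ($S = \frac{3 + 2}{-5 + 9} = \frac{5}{4} \approx 1.25$)
$N{\left(T \right)} = \frac{5}{8} + \frac{T}{4}$ ($N{\left(T \right)} = \frac{5}{4 \cdot 2} + \frac{T}{4} = \frac{5}{4} \cdot \frac{1}{2} + T \frac{1}{4} = \frac{5}{8} + \frac{T}{4}$)
$-1474 + N{\left(27 \right)} 19 \left(6 - 15\right) = -1474 + \left(\frac{5}{8} + \frac{1}{4} \cdot 27\right) 19 \left(6 - 15\right) = -1474 + \left(\frac{5}{8} + \frac{27}{4}\right) 19 \left(-9\right) = -1474 + \frac{59}{8} \left(-171\right) = -1474 - \frac{10089}{8} = - \frac{21881}{8}$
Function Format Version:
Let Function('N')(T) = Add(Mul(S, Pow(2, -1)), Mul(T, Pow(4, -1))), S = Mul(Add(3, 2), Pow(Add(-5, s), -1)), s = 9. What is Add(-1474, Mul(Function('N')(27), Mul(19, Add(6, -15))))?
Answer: Rational(-21881, 8) ≈ -2735.1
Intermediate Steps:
S = Rational(5, 4) (S = Mul(Add(3, 2), Pow(Add(-5, 9), -1)) = Mul(5, Pow(4, -1)) = Mul(5, Rational(1, 4)) = Rational(5, 4) ≈ 1.2500)
Function('N')(T) = Add(Rational(5, 8), Mul(Rational(1, 4), T)) (Function('N')(T) = Add(Mul(Rational(5, 4), Pow(2, -1)), Mul(T, Pow(4, -1))) = Add(Mul(Rational(5, 4), Rational(1, 2)), Mul(T, Rational(1, 4))) = Add(Rational(5, 8), Mul(Rational(1, 4), T)))
Add(-1474, Mul(Function('N')(27), Mul(19, Add(6, -15)))) = Add(-1474, Mul(Add(Rational(5, 8), Mul(Rational(1, 4), 27)), Mul(19, Add(6, -15)))) = Add(-1474, Mul(Add(Rational(5, 8), Rational(27, 4)), Mul(19, -9))) = Add(-1474, Mul(Rational(59, 8), -171)) = Add(-1474, Rational(-10089, 8)) = Rational(-21881, 8)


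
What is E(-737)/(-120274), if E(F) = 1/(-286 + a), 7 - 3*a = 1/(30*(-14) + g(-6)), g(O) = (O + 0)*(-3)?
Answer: 603/20572927837 ≈ 2.9310e-8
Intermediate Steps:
g(O) = -3*O (g(O) = O*(-3) = -3*O)
a = 2815/1206 (a = 7/3 - 1/(3*(30*(-14) - 3*(-6))) = 7/3 - 1/(3*(-420 + 18)) = 7/3 - ⅓/(-402) = 7/3 - ⅓*(-1/402) = 7/3 + 1/1206 = 2815/1206 ≈ 2.3342)
E(F) = -1206/342101 (E(F) = 1/(-286 + 2815/1206) = 1/(-342101/1206) = -1206/342101)
E(-737)/(-120274) = -1206/342101/(-120274) = -1206/342101*(-1/120274) = 603/20572927837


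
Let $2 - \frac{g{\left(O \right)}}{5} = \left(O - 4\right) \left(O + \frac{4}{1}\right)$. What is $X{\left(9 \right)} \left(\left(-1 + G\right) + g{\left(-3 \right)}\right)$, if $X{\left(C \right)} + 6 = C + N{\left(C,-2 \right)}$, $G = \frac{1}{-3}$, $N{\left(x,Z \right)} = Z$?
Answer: $\frac{131}{3} \approx 43.667$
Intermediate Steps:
$G = - \frac{1}{3} \approx -0.33333$
$g{\left(O \right)} = 10 - 5 \left(-4 + O\right) \left(4 + O\right)$ ($g{\left(O \right)} = 10 - 5 \left(O - 4\right) \left(O + \frac{4}{1}\right) = 10 - 5 \left(-4 + O\right) \left(O + 4 \cdot 1\right) = 10 - 5 \left(-4 + O\right) \left(O + 4\right) = 10 - 5 \left(-4 + O\right) \left(4 + O\right)$)
$X{\left(C \right)} = -8 + C$ ($X{\left(C \right)} = -6 + \left(C - 2\right) = -6 + \left(-2 + C\right) = -8 + C$)
$X{\left(9 \right)} \left(\left(-1 + G\right) + g{\left(-3 \right)}\right) = \left(-8 + 9\right) \left(\left(-1 - \frac{1}{3}\right) + \left(90 - 5 \left(-3\right)^{2}\right)\right) = 1 \left(- \frac{4}{3} + \left(90 - 45\right)\right) = 1 \left(- \frac{4}{3} + 45\right) = 1 \cdot \frac{131}{3} = \frac{131}{3}$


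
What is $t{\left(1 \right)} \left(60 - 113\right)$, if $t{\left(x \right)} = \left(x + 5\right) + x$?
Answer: $-371$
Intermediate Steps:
$t{\left(x \right)} = 5 + 2 x$ ($t{\left(x \right)} = \left(5 + x\right) + x = 5 + 2 x$)
$t{\left(1 \right)} \left(60 - 113\right) = \left(5 + 2 \cdot 1\right) \left(60 - 113\right) = \left(5 + 2\right) \left(-53\right) = 7 \left(-53\right) = -371$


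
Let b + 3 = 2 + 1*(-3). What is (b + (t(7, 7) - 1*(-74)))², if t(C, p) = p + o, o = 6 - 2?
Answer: 6561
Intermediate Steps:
o = 4
t(C, p) = 4 + p (t(C, p) = p + 4 = 4 + p)
b = -4 (b = -3 + (2 + 1*(-3)) = -3 + (2 - 3) = -3 - 1 = -4)
(b + (t(7, 7) - 1*(-74)))² = (-4 + ((4 + 7) - 1*(-74)))² = (-4 + (11 + 74))² = (-4 + 85)² = 81² = 6561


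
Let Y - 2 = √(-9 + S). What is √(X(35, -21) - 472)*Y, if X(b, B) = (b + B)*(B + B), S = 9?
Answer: 4*I*√265 ≈ 65.115*I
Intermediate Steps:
X(b, B) = 2*B*(B + b) (X(b, B) = (B + b)*(2*B) = 2*B*(B + b))
Y = 2 (Y = 2 + √(-9 + 9) = 2 + √0 = 2 + 0 = 2)
√(X(35, -21) - 472)*Y = √(2*(-21)*(-21 + 35) - 472)*2 = √(2*(-21)*14 - 472)*2 = √(-588 - 472)*2 = √(-1060)*2 = (2*I*√265)*2 = 4*I*√265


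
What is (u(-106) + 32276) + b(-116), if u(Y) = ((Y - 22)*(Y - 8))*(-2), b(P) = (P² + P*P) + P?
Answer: 29888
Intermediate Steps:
b(P) = P + 2*P² (b(P) = (P² + P²) + P = 2*P² + P = P + 2*P²)
u(Y) = -2*(-22 + Y)*(-8 + Y) (u(Y) = ((-22 + Y)*(-8 + Y))*(-2) = -2*(-22 + Y)*(-8 + Y))
(u(-106) + 32276) + b(-116) = ((-352 - 2*(-106)² + 60*(-106)) + 32276) - 116*(1 + 2*(-116)) = ((-352 - 2*11236 - 6360) + 32276) - 116*(1 - 232) = ((-352 - 22472 - 6360) + 32276) - 116*(-231) = (-29184 + 32276) + 26796 = 3092 + 26796 = 29888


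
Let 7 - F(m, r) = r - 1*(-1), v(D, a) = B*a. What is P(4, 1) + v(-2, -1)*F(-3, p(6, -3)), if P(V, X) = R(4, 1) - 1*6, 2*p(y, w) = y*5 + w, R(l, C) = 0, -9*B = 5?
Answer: -61/6 ≈ -10.167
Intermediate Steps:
B = -5/9 (B = -1/9*5 = -5/9 ≈ -0.55556)
p(y, w) = w/2 + 5*y/2 (p(y, w) = (y*5 + w)/2 = (5*y + w)/2 = (w + 5*y)/2 = w/2 + 5*y/2)
P(V, X) = -6 (P(V, X) = 0 - 1*6 = 0 - 6 = -6)
v(D, a) = -5*a/9
F(m, r) = 6 - r (F(m, r) = 7 - (r - 1*(-1)) = 7 - (r + 1) = 7 - (1 + r) = 7 + (-1 - r) = 6 - r)
P(4, 1) + v(-2, -1)*F(-3, p(6, -3)) = -6 + (-5/9*(-1))*(6 - ((1/2)*(-3) + (5/2)*6)) = -6 + 5*(6 - (-3/2 + 15))/9 = -6 + 5*(6 - 1*27/2)/9 = -6 + 5*(6 - 27/2)/9 = -6 + (5/9)*(-15/2) = -6 - 25/6 = -61/6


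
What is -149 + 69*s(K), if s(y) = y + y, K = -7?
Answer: -1115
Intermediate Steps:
s(y) = 2*y
-149 + 69*s(K) = -149 + 69*(2*(-7)) = -149 + 69*(-14) = -149 - 966 = -1115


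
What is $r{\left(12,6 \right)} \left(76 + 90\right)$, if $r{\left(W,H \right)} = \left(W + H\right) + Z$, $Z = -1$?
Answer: $2822$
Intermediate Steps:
$r{\left(W,H \right)} = -1 + H + W$ ($r{\left(W,H \right)} = \left(W + H\right) - 1 = \left(H + W\right) - 1 = -1 + H + W$)
$r{\left(12,6 \right)} \left(76 + 90\right) = \left(-1 + 6 + 12\right) \left(76 + 90\right) = 17 \cdot 166 = 2822$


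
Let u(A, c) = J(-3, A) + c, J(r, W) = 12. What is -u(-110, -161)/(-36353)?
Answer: -149/36353 ≈ -0.0040987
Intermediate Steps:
u(A, c) = 12 + c
-u(-110, -161)/(-36353) = -(12 - 161)/(-36353) = -(-149)*(-1)/36353 = -1*149/36353 = -149/36353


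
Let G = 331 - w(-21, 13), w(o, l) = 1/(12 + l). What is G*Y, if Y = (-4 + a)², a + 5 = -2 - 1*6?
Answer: 2391186/25 ≈ 95648.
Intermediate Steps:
a = -13 (a = -5 + (-2 - 1*6) = -5 + (-2 - 6) = -5 - 8 = -13)
Y = 289 (Y = (-4 - 13)² = (-17)² = 289)
G = 8274/25 (G = 331 - 1/(12 + 13) = 331 - 1/25 = 8274/25 ≈ 330.96)
G*Y = (8274/25)*289 = 2391186/25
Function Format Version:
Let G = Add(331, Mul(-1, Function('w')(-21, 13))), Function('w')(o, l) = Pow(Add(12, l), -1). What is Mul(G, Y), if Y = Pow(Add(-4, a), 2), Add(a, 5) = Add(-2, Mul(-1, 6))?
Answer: Rational(2391186, 25) ≈ 95648.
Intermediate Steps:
a = -13 (a = Add(-5, Add(-2, Mul(-1, 6))) = Add(-5, Add(-2, -6)) = Add(-5, -8) = -13)
Y = 289 (Y = Pow(Add(-4, -13), 2) = Pow(-17, 2) = 289)
G = Rational(8274, 25) (G = Add(331, Mul(-1, Pow(Add(12, 13), -1))) = Add(331, Mul(-1, Pow(25, -1))) = Add(331, Mul(-1, Rational(1, 25))) = Add(331, Rational(-1, 25)) = Rational(8274, 25) ≈ 330.96)
Mul(G, Y) = Mul(Rational(8274, 25), 289) = Rational(2391186, 25)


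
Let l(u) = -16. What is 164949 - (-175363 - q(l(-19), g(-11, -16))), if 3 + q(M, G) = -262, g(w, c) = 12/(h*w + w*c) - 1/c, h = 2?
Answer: 340047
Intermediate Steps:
g(w, c) = -1/c + 12/(2*w + c*w) (g(w, c) = 12/(2*w + w*c) - 1/c = 12/(2*w + c*w) - 1/c = -1/c + 12/(2*w + c*w))
q(M, G) = -265 (q(M, G) = -3 - 262 = -265)
164949 - (-175363 - q(l(-19), g(-11, -16))) = 164949 - (-175363 - 1*(-265)) = 164949 - (-175363 + 265) = 164949 - 1*(-175098) = 164949 + 175098 = 340047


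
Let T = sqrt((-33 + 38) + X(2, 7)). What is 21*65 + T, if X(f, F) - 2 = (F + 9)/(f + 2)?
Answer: 1365 + sqrt(11) ≈ 1368.3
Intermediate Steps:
X(f, F) = 2 + (9 + F)/(2 + f) (X(f, F) = 2 + (F + 9)/(f + 2) = 2 + (9 + F)/(2 + f))
T = sqrt(11) (T = sqrt((-33 + 38) + (13 + 7 + 2*2)/(2 + 2)) = sqrt(5 + (13 + 7 + 4)/4) = sqrt(5 + (1/4)*24) = sqrt(5 + 6) = sqrt(11) ≈ 3.3166)
21*65 + T = 21*65 + sqrt(11) = 1365 + sqrt(11)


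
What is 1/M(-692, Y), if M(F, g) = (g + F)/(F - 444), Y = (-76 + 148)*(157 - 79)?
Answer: -284/1231 ≈ -0.23071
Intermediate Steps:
Y = 5616 (Y = 72*78 = 5616)
M(F, g) = (F + g)/(-444 + F)
1/M(-692, Y) = 1/((-692 + 5616)/(-444 - 692)) = 1/(4924/(-1136)) = 1/(-1/1136*4924) = 1/(-1231/284) = -284/1231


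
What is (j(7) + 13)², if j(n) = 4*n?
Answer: 1681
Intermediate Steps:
(j(7) + 13)² = (4*7 + 13)² = (28 + 13)² = 41² = 1681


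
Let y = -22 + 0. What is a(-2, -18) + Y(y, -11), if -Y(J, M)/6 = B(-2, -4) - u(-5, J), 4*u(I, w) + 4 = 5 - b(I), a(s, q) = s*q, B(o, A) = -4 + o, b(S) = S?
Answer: 81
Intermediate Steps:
a(s, q) = q*s
y = -22
u(I, w) = 1/4 - I/4 (u(I, w) = -1 + (5 - I)/4 = -1 + (5/4 - I/4) = 1/4 - I/4)
Y(J, M) = 45 (Y(J, M) = -6*((-4 - 2) - (1/4 - 1/4*(-5))) = -6*(-6 - (1/4 + 5/4)) = -6*(-6 - 1*3/2) = -6*(-6 - 3/2) = -6*(-15/2) = 45)
a(-2, -18) + Y(y, -11) = -18*(-2) + 45 = 36 + 45 = 81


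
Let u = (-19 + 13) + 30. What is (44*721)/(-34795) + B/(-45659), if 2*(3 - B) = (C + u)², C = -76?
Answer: -1401547661/1588704905 ≈ -0.88220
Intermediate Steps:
u = 24 (u = -6 + 30 = 24)
B = -1349 (B = 3 - (-76 + 24)²/2 = 3 - ½*(-52)² = 3 - ½*2704 = 3 - 1352 = -1349)
(44*721)/(-34795) + B/(-45659) = (44*721)/(-34795) - 1349/(-45659) = 31724*(-1/34795) - 1349*(-1/45659) = -31724/34795 + 1349/45659 = -1401547661/1588704905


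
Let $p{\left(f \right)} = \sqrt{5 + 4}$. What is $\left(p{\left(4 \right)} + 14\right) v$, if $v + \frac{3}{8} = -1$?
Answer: $- \frac{187}{8} \approx -23.375$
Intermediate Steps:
$v = - \frac{11}{8}$ ($v = - \frac{3}{8} - 1 = - \frac{11}{8} \approx -1.375$)
$p{\left(f \right)} = 3$ ($p{\left(f \right)} = \sqrt{9} = 3$)
$\left(p{\left(4 \right)} + 14\right) v = \left(3 + 14\right) \left(- \frac{11}{8}\right) = 17 \left(- \frac{11}{8}\right) = - \frac{187}{8}$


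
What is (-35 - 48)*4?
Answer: -332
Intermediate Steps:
(-35 - 48)*4 = -83*4 = -332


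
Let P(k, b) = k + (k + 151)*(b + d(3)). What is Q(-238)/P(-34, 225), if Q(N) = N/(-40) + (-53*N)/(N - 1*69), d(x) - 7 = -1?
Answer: -215747/165737020 ≈ -0.0013017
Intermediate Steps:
d(x) = 6 (d(x) = 7 - 1 = 6)
Q(N) = -N/40 - 53*N/(-69 + N) (Q(N) = N*(-1/40) + (-53*N)/(N - 69) = -N/40 + (-53*N)/(-69 + N) = -N/40 - 53*N/(-69 + N))
P(k, b) = k + (6 + b)*(151 + k) (P(k, b) = k + (k + 151)*(b + 6) = k + (151 + k)*(6 + b) = k + (6 + b)*(151 + k))
Q(-238)/P(-34, 225) = (-1*(-238)*(2051 - 238)/(-2760 + 40*(-238)))/(906 + 7*(-34) + 151*225 + 225*(-34)) = (-1*(-238)*1813/(-2760 - 9520))/(906 - 238 + 33975 - 7650) = -1*(-238)*1813/(-12280)/26993 = -1*(-238)*(-1/12280)*1813*(1/26993) = -215747/6140*1/26993 = -215747/165737020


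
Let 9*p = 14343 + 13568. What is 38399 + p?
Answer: 373502/9 ≈ 41500.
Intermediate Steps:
p = 27911/9 (p = (14343 + 13568)/9 = (1/9)*27911 = 27911/9 ≈ 3101.2)
38399 + p = 38399 + 27911/9 = 373502/9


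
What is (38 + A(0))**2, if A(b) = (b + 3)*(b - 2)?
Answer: 1024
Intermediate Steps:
A(b) = (-2 + b)*(3 + b) (A(b) = (3 + b)*(-2 + b) = (-2 + b)*(3 + b))
(38 + A(0))**2 = (38 + (-6 + 0 + 0**2))**2 = (38 + (-6 + 0 + 0))**2 = (38 - 6)**2 = 32**2 = 1024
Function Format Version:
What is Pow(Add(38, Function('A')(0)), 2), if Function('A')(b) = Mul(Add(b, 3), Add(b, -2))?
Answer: 1024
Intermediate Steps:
Function('A')(b) = Mul(Add(-2, b), Add(3, b)) (Function('A')(b) = Mul(Add(3, b), Add(-2, b)) = Mul(Add(-2, b), Add(3, b)))
Pow(Add(38, Function('A')(0)), 2) = Pow(Add(38, Add(-6, 0, Pow(0, 2))), 2) = Pow(Add(38, Add(-6, 0, 0)), 2) = Pow(Add(38, -6), 2) = Pow(32, 2) = 1024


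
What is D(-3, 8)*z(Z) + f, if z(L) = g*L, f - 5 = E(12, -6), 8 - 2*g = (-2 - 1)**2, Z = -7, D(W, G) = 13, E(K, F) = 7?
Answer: 115/2 ≈ 57.500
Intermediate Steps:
g = -1/2 (g = 4 - (-2 - 1)**2/2 = 4 - 1/2*(-3)**2 = 4 - 1/2*9 = 4 - 9/2 = -1/2 ≈ -0.50000)
f = 12 (f = 5 + 7 = 12)
z(L) = -L/2
D(-3, 8)*z(Z) + f = 13*(-1/2*(-7)) + 12 = 13*(7/2) + 12 = 91/2 + 12 = 115/2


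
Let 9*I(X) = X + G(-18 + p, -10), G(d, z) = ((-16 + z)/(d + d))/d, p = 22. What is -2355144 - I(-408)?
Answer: -339134195/144 ≈ -2.3551e+6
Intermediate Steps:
G(d, z) = (-16 + z)/(2*d²) (G(d, z) = ((-16 + z)/((2*d)))/d = ((-16 + z)*(1/(2*d)))/d = ((-16 + z)/(2*d))/d = (-16 + z)/(2*d²))
I(X) = -13/144 + X/9 (I(X) = (X + (-16 - 10)/(2*(-18 + 22)²))/9 = (X + (½)*(-26)/4²)/9 = (X + (½)*(1/16)*(-26))/9 = (X - 13/16)/9 = (-13/16 + X)/9 = -13/144 + X/9)
-2355144 - I(-408) = -2355144 - (-13/144 + (⅑)*(-408)) = -2355144 - (-13/144 - 136/3) = -2355144 - 1*(-6541/144) = -2355144 + 6541/144 = -339134195/144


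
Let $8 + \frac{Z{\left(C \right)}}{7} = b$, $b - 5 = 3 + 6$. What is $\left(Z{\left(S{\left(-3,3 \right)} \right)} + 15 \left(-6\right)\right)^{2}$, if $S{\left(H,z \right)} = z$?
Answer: $2304$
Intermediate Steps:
$b = 14$ ($b = 5 + \left(3 + 6\right) = 5 + 9 = 14$)
$Z{\left(C \right)} = 42$ ($Z{\left(C \right)} = -56 + 7 \cdot 14 = -56 + 98 = 42$)
$\left(Z{\left(S{\left(-3,3 \right)} \right)} + 15 \left(-6\right)\right)^{2} = \left(42 + 15 \left(-6\right)\right)^{2} = \left(42 - 90\right)^{2} = \left(-48\right)^{2} = 2304$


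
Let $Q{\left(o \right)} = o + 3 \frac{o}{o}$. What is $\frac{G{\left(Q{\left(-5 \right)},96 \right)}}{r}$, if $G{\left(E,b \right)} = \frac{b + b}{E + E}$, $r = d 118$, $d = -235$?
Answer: $\frac{24}{13865} \approx 0.001731$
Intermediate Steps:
$Q{\left(o \right)} = 3 + o$ ($Q{\left(o \right)} = o + 3 \cdot 1 = o + 3 = 3 + o$)
$r = -27730$ ($r = \left(-235\right) 118 = -27730$)
$G{\left(E,b \right)} = \frac{b}{E}$ ($G{\left(E,b \right)} = \frac{2 b}{2 E} = 2 b \frac{1}{2 E} = \frac{b}{E}$)
$\frac{G{\left(Q{\left(-5 \right)},96 \right)}}{r} = \frac{96 \frac{1}{3 - 5}}{-27730} = \frac{96}{-2} \left(- \frac{1}{27730}\right) = 96 \left(- \frac{1}{2}\right) \left(- \frac{1}{27730}\right) = \left(-48\right) \left(- \frac{1}{27730}\right) = \frac{24}{13865}$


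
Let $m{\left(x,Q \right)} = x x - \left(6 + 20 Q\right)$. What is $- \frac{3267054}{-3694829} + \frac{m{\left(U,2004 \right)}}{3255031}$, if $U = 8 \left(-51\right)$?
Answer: $\frac{11101307148036}{12026782934699} \approx 0.92305$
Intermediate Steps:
$U = -408$
$m{\left(x,Q \right)} = -6 + x^{2} - 20 Q$ ($m{\left(x,Q \right)} = x^{2} - \left(6 + 20 Q\right) = -6 + x^{2} - 20 Q$)
$- \frac{3267054}{-3694829} + \frac{m{\left(U,2004 \right)}}{3255031} = - \frac{3267054}{-3694829} + \frac{-6 + \left(-408\right)^{2} - 40080}{3255031} = \left(-3267054\right) \left(- \frac{1}{3694829}\right) + \left(-6 + 166464 - 40080\right) \frac{1}{3255031} = \frac{3267054}{3694829} + 126378 \cdot \frac{1}{3255031} = \frac{3267054}{3694829} + \frac{126378}{3255031} = \frac{11101307148036}{12026782934699}$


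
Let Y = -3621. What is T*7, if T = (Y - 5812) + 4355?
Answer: -35546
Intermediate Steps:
T = -5078 (T = (-3621 - 5812) + 4355 = -9433 + 4355 = -5078)
T*7 = -5078*7 = -35546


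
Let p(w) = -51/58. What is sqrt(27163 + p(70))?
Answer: sqrt(91373374)/58 ≈ 164.81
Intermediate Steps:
p(w) = -51/58 (p(w) = -51*1/58 = -51/58)
sqrt(27163 + p(70)) = sqrt(27163 - 51/58) = sqrt(1575403/58) = sqrt(91373374)/58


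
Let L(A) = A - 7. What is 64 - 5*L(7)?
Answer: 64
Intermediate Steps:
L(A) = -7 + A
64 - 5*L(7) = 64 - 5*(-7 + 7) = 64 - 5*0 = 64 + 0 = 64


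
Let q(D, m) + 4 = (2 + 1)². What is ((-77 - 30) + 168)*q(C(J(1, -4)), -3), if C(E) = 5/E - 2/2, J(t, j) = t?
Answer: 305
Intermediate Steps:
C(E) = -1 + 5/E (C(E) = 5/E - 2*½ = 5/E - 1 = -1 + 5/E)
q(D, m) = 5 (q(D, m) = -4 + (2 + 1)² = -4 + 3² = -4 + 9 = 5)
((-77 - 30) + 168)*q(C(J(1, -4)), -3) = ((-77 - 30) + 168)*5 = (-107 + 168)*5 = 61*5 = 305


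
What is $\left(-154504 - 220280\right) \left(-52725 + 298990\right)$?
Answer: $-92296181760$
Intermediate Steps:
$\left(-154504 - 220280\right) \left(-52725 + 298990\right) = \left(-374784\right) 246265 = -92296181760$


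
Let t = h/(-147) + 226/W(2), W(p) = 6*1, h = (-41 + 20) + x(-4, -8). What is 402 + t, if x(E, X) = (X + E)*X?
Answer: 64556/147 ≈ 439.16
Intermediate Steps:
x(E, X) = X*(E + X) (x(E, X) = (E + X)*X = X*(E + X))
h = 75 (h = (-41 + 20) - 8*(-4 - 8) = -21 - 8*(-12) = -21 + 96 = 75)
W(p) = 6
t = 5462/147 (t = 75/(-147) + 226/6 = 75*(-1/147) + 226*(⅙) = -25/49 + 113/3 = 5462/147 ≈ 37.156)
402 + t = 402 + 5462/147 = 64556/147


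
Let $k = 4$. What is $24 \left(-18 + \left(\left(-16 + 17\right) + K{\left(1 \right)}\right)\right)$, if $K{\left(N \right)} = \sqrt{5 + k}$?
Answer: $-336$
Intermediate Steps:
$K{\left(N \right)} = 3$ ($K{\left(N \right)} = \sqrt{5 + 4} = \sqrt{9} = 3$)
$24 \left(-18 + \left(\left(-16 + 17\right) + K{\left(1 \right)}\right)\right) = 24 \left(-18 + \left(\left(-16 + 17\right) + 3\right)\right) = 24 \left(-18 + \left(1 + 3\right)\right) = 24 \left(-18 + 4\right) = 24 \left(-14\right) = -336$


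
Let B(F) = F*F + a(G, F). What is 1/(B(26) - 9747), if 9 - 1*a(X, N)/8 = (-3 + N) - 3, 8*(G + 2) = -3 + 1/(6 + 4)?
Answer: -1/9159 ≈ -0.00010918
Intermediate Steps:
G = -189/80 (G = -2 + (-3 + 1/(6 + 4))/8 = -2 + (-3 + 1/10)/8 = -2 + (-3 + ⅒)/8 = -2 + (⅛)*(-29/10) = -2 - 29/80 = -189/80 ≈ -2.3625)
a(X, N) = 120 - 8*N (a(X, N) = 72 - 8*((-3 + N) - 3) = 72 - 8*(-6 + N) = 72 + (48 - 8*N) = 120 - 8*N)
B(F) = 120 + F² - 8*F (B(F) = F*F + (120 - 8*F) = F² + (120 - 8*F) = 120 + F² - 8*F)
1/(B(26) - 9747) = 1/((120 + 26² - 8*26) - 9747) = 1/((120 + 676 - 208) - 9747) = 1/(588 - 9747) = 1/(-9159) = -1/9159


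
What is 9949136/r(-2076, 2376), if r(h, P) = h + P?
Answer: 2487284/75 ≈ 33164.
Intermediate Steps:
r(h, P) = P + h
9949136/r(-2076, 2376) = 9949136/(2376 - 2076) = 9949136/300 = 9949136*(1/300) = 2487284/75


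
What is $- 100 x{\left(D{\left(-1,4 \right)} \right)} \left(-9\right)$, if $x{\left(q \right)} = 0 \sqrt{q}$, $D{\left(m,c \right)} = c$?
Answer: $0$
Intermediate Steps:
$x{\left(q \right)} = 0$
$- 100 x{\left(D{\left(-1,4 \right)} \right)} \left(-9\right) = \left(-100\right) 0 \left(-9\right) = 0 \left(-9\right) = 0$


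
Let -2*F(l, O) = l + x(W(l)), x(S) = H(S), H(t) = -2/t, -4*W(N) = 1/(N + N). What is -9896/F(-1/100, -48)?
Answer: -1979200/17 ≈ -1.1642e+5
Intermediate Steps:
W(N) = -1/(8*N) (W(N) = -1/(4*(N + N)) = -1/(2*N)/4 = -1/(8*N))
x(S) = -2/S
F(l, O) = -17*l/2 (F(l, O) = -(l - 2*(-8*l))/2 = -(l - (-16)*l)/2 = -(l + 16*l)/2 = -17*l/2)
-9896/F(-1/100, -48) = -9896/((-(-17)/(2*100))) = -9896/((-17/2*(-1/100))) = -9896/17/200 = -9896*200/17 = -1979200/17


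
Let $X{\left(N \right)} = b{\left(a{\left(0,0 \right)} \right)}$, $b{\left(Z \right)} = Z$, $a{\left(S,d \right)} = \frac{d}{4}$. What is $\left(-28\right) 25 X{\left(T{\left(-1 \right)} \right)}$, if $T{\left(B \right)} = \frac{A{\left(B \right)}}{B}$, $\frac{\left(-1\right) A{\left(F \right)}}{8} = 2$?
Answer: $0$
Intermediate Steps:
$A{\left(F \right)} = -16$ ($A{\left(F \right)} = \left(-8\right) 2 = -16$)
$a{\left(S,d \right)} = \frac{d}{4}$ ($a{\left(S,d \right)} = d \frac{1}{4} = \frac{d}{4}$)
$T{\left(B \right)} = - \frac{16}{B}$
$X{\left(N \right)} = 0$ ($X{\left(N \right)} = \frac{1}{4} \cdot 0 = 0$)
$\left(-28\right) 25 X{\left(T{\left(-1 \right)} \right)} = \left(-28\right) 25 \cdot 0 = \left(-700\right) 0 = 0$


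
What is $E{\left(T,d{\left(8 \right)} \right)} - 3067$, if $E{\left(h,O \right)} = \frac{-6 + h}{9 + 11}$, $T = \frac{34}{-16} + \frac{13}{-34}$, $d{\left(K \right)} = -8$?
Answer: $- \frac{8343397}{2720} \approx -3067.4$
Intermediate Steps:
$T = - \frac{341}{136}$ ($T = 34 \left(- \frac{1}{16}\right) + 13 \left(- \frac{1}{34}\right) = - \frac{17}{8} - \frac{13}{34} = - \frac{341}{136} \approx -2.5074$)
$E{\left(h,O \right)} = - \frac{3}{10} + \frac{h}{20}$ ($E{\left(h,O \right)} = \frac{-6 + h}{20} = \left(-6 + h\right) \frac{1}{20} = - \frac{3}{10} + \frac{h}{20}$)
$E{\left(T,d{\left(8 \right)} \right)} - 3067 = \left(- \frac{3}{10} + \frac{1}{20} \left(- \frac{341}{136}\right)\right) - 3067 = \left(- \frac{3}{10} - \frac{341}{2720}\right) - 3067 = - \frac{1157}{2720} - 3067 = - \frac{8343397}{2720}$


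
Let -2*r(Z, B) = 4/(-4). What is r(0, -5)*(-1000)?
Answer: -500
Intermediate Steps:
r(Z, B) = ½ (r(Z, B) = -2/(-4) = -2*(-1)/4 = -½*(-1) = ½)
r(0, -5)*(-1000) = (½)*(-1000) = -500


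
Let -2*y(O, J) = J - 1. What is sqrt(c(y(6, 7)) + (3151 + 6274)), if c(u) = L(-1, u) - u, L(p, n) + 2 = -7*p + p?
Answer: 6*sqrt(262) ≈ 97.119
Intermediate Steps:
L(p, n) = -2 - 6*p (L(p, n) = -2 + (-7*p + p) = -2 - 6*p)
y(O, J) = 1/2 - J/2 (y(O, J) = -(J - 1)/2 = -(-1 + J)/2 = 1/2 - J/2)
c(u) = 4 - u (c(u) = (-2 - 6*(-1)) - u = (-2 + 6) - u = 4 - u)
sqrt(c(y(6, 7)) + (3151 + 6274)) = sqrt((4 - (1/2 - 1/2*7)) + (3151 + 6274)) = sqrt((4 - (1/2 - 7/2)) + 9425) = sqrt((4 - 1*(-3)) + 9425) = sqrt((4 + 3) + 9425) = sqrt(7 + 9425) = sqrt(9432) = 6*sqrt(262)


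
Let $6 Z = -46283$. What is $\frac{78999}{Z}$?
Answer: $- \frac{473994}{46283} \approx -10.241$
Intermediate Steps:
$Z = - \frac{46283}{6}$ ($Z = \frac{1}{6} \left(-46283\right) = - \frac{46283}{6} \approx -7713.8$)
$\frac{78999}{Z} = \frac{78999}{- \frac{46283}{6}} = 78999 \left(- \frac{6}{46283}\right) = - \frac{473994}{46283}$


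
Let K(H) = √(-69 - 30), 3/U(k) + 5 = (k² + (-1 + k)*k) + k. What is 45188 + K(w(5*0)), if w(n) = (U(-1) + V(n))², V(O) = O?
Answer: 45188 + 3*I*√11 ≈ 45188.0 + 9.9499*I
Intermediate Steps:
U(k) = 3/(-5 + k + k² + k*(-1 + k)) (U(k) = 3/(-5 + ((k² + (-1 + k)*k) + k)) = 3/(-5 + ((k² + k*(-1 + k)) + k)) = 3/(-5 + (k + k² + k*(-1 + k))) = 3/(-5 + k + k² + k*(-1 + k)))
w(n) = (-1 + n)² (w(n) = (3/(-5 + 2*(-1)²) + n)² = (3/(-5 + 2*1) + n)² = (3/(-5 + 2) + n)² = (3/(-3) + n)² = (3*(-⅓) + n)² = (-1 + n)²)
K(H) = 3*I*√11 (K(H) = √(-99) = 3*I*√11)
45188 + K(w(5*0)) = 45188 + 3*I*√11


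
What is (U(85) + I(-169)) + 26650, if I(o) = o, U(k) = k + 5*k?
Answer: 26991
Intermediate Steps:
U(k) = 6*k
(U(85) + I(-169)) + 26650 = (6*85 - 169) + 26650 = (510 - 169) + 26650 = 341 + 26650 = 26991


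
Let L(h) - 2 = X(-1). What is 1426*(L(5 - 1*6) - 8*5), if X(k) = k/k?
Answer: -52762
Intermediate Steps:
X(k) = 1
L(h) = 3 (L(h) = 2 + 1 = 3)
1426*(L(5 - 1*6) - 8*5) = 1426*(3 - 8*5) = 1426*(3 - 40) = 1426*(-37) = -52762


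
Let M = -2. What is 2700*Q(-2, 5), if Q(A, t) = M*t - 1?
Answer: -29700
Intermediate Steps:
Q(A, t) = -1 - 2*t (Q(A, t) = -2*t - 1 = -1 - 2*t)
2700*Q(-2, 5) = 2700*(-1 - 2*5) = 2700*(-1 - 10) = 2700*(-11) = -29700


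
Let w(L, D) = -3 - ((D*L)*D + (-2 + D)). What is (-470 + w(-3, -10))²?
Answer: 25921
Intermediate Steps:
w(L, D) = -1 - D - L*D² (w(L, D) = -3 - (L*D² + (-2 + D)) = -3 - (-2 + D + L*D²) = -3 + (2 - D - L*D²) = -1 - D - L*D²)
(-470 + w(-3, -10))² = (-470 + (-1 - 1*(-10) - 1*(-3)*(-10)²))² = (-470 + (-1 + 10 - 1*(-3)*100))² = (-470 + (-1 + 10 + 300))² = (-470 + 309)² = (-161)² = 25921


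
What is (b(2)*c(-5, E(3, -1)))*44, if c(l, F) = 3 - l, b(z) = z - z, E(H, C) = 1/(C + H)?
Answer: 0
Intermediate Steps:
b(z) = 0
(b(2)*c(-5, E(3, -1)))*44 = (0*(3 - 1*(-5)))*44 = (0*(3 + 5))*44 = (0*8)*44 = 0*44 = 0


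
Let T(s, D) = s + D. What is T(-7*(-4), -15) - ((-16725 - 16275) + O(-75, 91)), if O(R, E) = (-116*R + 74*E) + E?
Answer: 17488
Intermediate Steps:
O(R, E) = -116*R + 75*E
T(s, D) = D + s
T(-7*(-4), -15) - ((-16725 - 16275) + O(-75, 91)) = (-15 - 7*(-4)) - ((-16725 - 16275) + (-116*(-75) + 75*91)) = (-15 + 28) - (-33000 + (8700 + 6825)) = 13 - (-33000 + 15525) = 13 - 1*(-17475) = 13 + 17475 = 17488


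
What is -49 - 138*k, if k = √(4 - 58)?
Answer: -49 - 414*I*√6 ≈ -49.0 - 1014.1*I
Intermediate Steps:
k = 3*I*√6 (k = √(-54) = 3*I*√6 ≈ 7.3485*I)
-49 - 138*k = -49 - 414*I*√6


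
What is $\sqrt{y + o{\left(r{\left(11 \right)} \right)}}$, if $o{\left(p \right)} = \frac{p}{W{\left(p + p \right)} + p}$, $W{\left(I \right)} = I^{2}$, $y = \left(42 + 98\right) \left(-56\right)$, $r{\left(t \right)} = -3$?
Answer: $\frac{i \sqrt{948651}}{11} \approx 88.544 i$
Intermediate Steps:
$y = -7840$ ($y = 140 \left(-56\right) = -7840$)
$o{\left(p \right)} = \frac{p}{p + 4 p^{2}}$ ($o{\left(p \right)} = \frac{p}{\left(p + p\right)^{2} + p} = \frac{p}{\left(2 p\right)^{2} + p} = \frac{p}{4 p^{2} + p} = \frac{p}{p + 4 p^{2}}$)
$\sqrt{y + o{\left(r{\left(11 \right)} \right)}} = \sqrt{-7840 + \frac{1}{1 + 4 \left(-3\right)}} = \sqrt{-7840 + \frac{1}{1 - 12}} = \sqrt{-7840 + \frac{1}{-11}} = \sqrt{-7840 - \frac{1}{11}} = \sqrt{- \frac{86241}{11}} = \frac{i \sqrt{948651}}{11}$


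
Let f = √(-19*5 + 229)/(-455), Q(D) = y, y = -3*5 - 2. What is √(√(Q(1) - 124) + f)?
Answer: √(-455*√134 + 207025*I*√141)/455 ≈ 2.434 + 2.4392*I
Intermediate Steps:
y = -17 (y = -15 - 2 = -17)
Q(D) = -17
f = -√134/455 (f = √(-95 + 229)*(-1/455) = √134*(-1/455) = -√134/455 ≈ -0.025441)
√(√(Q(1) - 124) + f) = √(√(-17 - 124) - √134/455) = √(√(-141) - √134/455) = √(I*√141 - √134/455) = √(-√134/455 + I*√141)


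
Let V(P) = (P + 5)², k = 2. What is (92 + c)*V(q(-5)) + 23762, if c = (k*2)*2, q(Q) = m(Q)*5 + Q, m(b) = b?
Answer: 86262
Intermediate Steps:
q(Q) = 6*Q (q(Q) = Q*5 + Q = 5*Q + Q = 6*Q)
V(P) = (5 + P)²
c = 8 (c = (2*2)*2 = 4*2 = 8)
(92 + c)*V(q(-5)) + 23762 = (92 + 8)*(5 + 6*(-5))² + 23762 = 100*(5 - 30)² + 23762 = 100*(-25)² + 23762 = 100*625 + 23762 = 62500 + 23762 = 86262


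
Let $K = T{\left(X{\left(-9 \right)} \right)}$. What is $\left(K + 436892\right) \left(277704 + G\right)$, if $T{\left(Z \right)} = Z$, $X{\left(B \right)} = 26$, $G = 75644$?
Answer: $154384101464$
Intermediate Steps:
$K = 26$
$\left(K + 436892\right) \left(277704 + G\right) = \left(26 + 436892\right) \left(277704 + 75644\right) = 436918 \cdot 353348 = 154384101464$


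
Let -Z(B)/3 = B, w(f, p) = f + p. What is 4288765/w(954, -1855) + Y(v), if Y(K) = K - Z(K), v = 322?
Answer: -3128277/901 ≈ -3472.0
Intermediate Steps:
Z(B) = -3*B
Y(K) = 4*K (Y(K) = K - (-3)*K = K + 3*K = 4*K)
4288765/w(954, -1855) + Y(v) = 4288765/(954 - 1855) + 4*322 = 4288765/(-901) + 1288 = 4288765*(-1/901) + 1288 = -4288765/901 + 1288 = -3128277/901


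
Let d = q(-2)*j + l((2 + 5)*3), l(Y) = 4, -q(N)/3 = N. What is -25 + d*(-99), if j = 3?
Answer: -2203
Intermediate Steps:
q(N) = -3*N
d = 22 (d = -3*(-2)*3 + 4 = 6*3 + 4 = 18 + 4 = 22)
-25 + d*(-99) = -25 + 22*(-99) = -25 - 2178 = -2203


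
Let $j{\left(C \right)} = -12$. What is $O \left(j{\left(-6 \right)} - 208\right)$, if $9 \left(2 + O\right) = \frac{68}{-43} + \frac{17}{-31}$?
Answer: $\frac{5903260}{11997} \approx 492.06$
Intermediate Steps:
$O = - \frac{26833}{11997}$ ($O = -2 + \frac{\frac{68}{-43} + \frac{17}{-31}}{9} = -2 + \frac{68 \left(- \frac{1}{43}\right) + 17 \left(- \frac{1}{31}\right)}{9} = -2 + \frac{- \frac{68}{43} - \frac{17}{31}}{9} = -2 + \frac{1}{9} \left(- \frac{2839}{1333}\right) = -2 - \frac{2839}{11997} = - \frac{26833}{11997} \approx -2.2366$)
$O \left(j{\left(-6 \right)} - 208\right) = - \frac{26833 \left(-12 - 208\right)}{11997} = \left(- \frac{26833}{11997}\right) \left(-220\right) = \frac{5903260}{11997}$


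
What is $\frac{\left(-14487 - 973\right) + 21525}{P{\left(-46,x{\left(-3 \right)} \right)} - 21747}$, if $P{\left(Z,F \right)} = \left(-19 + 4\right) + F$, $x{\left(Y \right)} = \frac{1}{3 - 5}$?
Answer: $- \frac{2426}{8705} \approx -0.27869$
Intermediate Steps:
$x{\left(Y \right)} = - \frac{1}{2}$ ($x{\left(Y \right)} = \frac{1}{-2} = - \frac{1}{2}$)
$P{\left(Z,F \right)} = -15 + F$
$\frac{\left(-14487 - 973\right) + 21525}{P{\left(-46,x{\left(-3 \right)} \right)} - 21747} = \frac{\left(-14487 - 973\right) + 21525}{\left(-15 - \frac{1}{2}\right) - 21747} = \frac{-15460 + 21525}{- \frac{31}{2} - 21747} = \frac{6065}{- \frac{43525}{2}} = 6065 \left(- \frac{2}{43525}\right) = - \frac{2426}{8705}$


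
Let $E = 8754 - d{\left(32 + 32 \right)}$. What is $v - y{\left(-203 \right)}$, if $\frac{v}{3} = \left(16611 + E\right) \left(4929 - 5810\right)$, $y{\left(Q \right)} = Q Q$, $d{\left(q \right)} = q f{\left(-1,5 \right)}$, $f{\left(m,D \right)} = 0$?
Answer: $-67080904$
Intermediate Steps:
$d{\left(q \right)} = 0$ ($d{\left(q \right)} = q 0 = 0$)
$y{\left(Q \right)} = Q^{2}$
$E = 8754$ ($E = 8754 - 0 = 8754 + 0 = 8754$)
$v = -67039695$ ($v = 3 \left(16611 + 8754\right) \left(4929 - 5810\right) = 3 \cdot 25365 \left(-881\right) = 3 \left(-22346565\right) = -67039695$)
$v - y{\left(-203 \right)} = -67039695 - \left(-203\right)^{2} = -67039695 - 41209 = -67080904$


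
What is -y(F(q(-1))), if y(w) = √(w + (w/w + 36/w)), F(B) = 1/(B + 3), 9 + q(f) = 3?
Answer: -I*√966/3 ≈ -10.36*I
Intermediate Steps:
q(f) = -6 (q(f) = -9 + 3 = -6)
F(B) = 1/(3 + B)
y(w) = √(1 + w + 36/w) (y(w) = √(w + (1 + 36/w)) = √(1 + w + 36/w))
-y(F(q(-1))) = -√(1 + 1/(3 - 6) + 36/(1/(3 - 6))) = -√(1 + 1/(-3) + 36/(1/(-3))) = -√(1 - ⅓ + 36/(-⅓)) = -√(1 - ⅓ + 36*(-3)) = -√(1 - ⅓ - 108) = -√(-322/3) = -I*√966/3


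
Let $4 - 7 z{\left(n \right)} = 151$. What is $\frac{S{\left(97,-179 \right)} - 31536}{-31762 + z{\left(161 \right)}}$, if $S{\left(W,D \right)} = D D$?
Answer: $- \frac{505}{31783} \approx -0.015889$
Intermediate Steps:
$z{\left(n \right)} = -21$ ($z{\left(n \right)} = \frac{4}{7} - \frac{151}{7} = -21$)
$S{\left(W,D \right)} = D^{2}$
$\frac{S{\left(97,-179 \right)} - 31536}{-31762 + z{\left(161 \right)}} = \frac{\left(-179\right)^{2} - 31536}{-31762 - 21} = \frac{32041 - 31536}{-31783} = 505 \left(- \frac{1}{31783}\right) = - \frac{505}{31783}$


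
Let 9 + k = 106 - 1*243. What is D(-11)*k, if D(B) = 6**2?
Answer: -5256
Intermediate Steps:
k = -146 (k = -9 + (106 - 1*243) = -9 + (106 - 243) = -9 - 137 = -146)
D(B) = 36
D(-11)*k = 36*(-146) = -5256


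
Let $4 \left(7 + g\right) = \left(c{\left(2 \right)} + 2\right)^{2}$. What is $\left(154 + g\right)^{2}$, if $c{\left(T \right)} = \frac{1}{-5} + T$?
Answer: $\frac{226833721}{10000} \approx 22683.0$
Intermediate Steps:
$c{\left(T \right)} = - \frac{1}{5} + T$
$g = - \frac{339}{100}$ ($g = -7 + \frac{\left(\left(- \frac{1}{5} + 2\right) + 2\right)^{2}}{4} = -7 + \frac{\left(\frac{9}{5} + 2\right)^{2}}{4} = -7 + \frac{\left(\frac{19}{5}\right)^{2}}{4} = -7 + \frac{1}{4} \cdot \frac{361}{25} = -7 + \frac{361}{100} = - \frac{339}{100} \approx -3.39$)
$\left(154 + g\right)^{2} = \left(154 - \frac{339}{100}\right)^{2} = \left(\frac{15061}{100}\right)^{2} = \frac{226833721}{10000}$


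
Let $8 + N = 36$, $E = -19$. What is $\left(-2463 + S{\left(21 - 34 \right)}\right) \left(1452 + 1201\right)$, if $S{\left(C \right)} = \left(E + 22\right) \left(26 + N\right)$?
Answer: $-6104553$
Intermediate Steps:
$N = 28$ ($N = -8 + 36 = 28$)
$S{\left(C \right)} = 162$ ($S{\left(C \right)} = \left(-19 + 22\right) \left(26 + 28\right) = 3 \cdot 54 = 162$)
$\left(-2463 + S{\left(21 - 34 \right)}\right) \left(1452 + 1201\right) = \left(-2463 + 162\right) \left(1452 + 1201\right) = \left(-2301\right) 2653 = -6104553$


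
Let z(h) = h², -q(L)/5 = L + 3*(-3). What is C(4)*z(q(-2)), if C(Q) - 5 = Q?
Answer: 27225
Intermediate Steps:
q(L) = 45 - 5*L (q(L) = -5*(L + 3*(-3)) = -5*(L - 9) = -5*(-9 + L) = 45 - 5*L)
C(Q) = 5 + Q
C(4)*z(q(-2)) = (5 + 4)*(45 - 5*(-2))² = 9*(45 + 10)² = 9*55² = 9*3025 = 27225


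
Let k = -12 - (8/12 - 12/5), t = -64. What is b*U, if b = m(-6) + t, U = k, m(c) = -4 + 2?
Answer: 3388/5 ≈ 677.60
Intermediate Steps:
m(c) = -2
k = -154/15 (k = -12 - (8*(1/12) - 12*⅕) = -12 - (⅔ - 12/5) = -12 - 1*(-26/15) = -12 + 26/15 = -154/15 ≈ -10.267)
U = -154/15 ≈ -10.267
b = -66 (b = -2 - 64 = -66)
b*U = -66*(-154/15) = 3388/5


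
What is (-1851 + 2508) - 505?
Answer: 152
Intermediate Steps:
(-1851 + 2508) - 505 = 657 - 505 = 152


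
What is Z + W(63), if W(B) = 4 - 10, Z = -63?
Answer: -69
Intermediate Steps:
W(B) = -6
Z + W(63) = -63 - 6 = -69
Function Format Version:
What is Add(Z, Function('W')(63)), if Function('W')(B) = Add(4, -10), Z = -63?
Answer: -69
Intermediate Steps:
Function('W')(B) = -6
Add(Z, Function('W')(63)) = Add(-63, -6) = -69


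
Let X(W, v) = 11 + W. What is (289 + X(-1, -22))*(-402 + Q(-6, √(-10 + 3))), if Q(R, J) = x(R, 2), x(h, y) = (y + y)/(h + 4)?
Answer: -120796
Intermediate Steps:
x(h, y) = 2*y/(4 + h) (x(h, y) = (2*y)/(4 + h) = 2*y/(4 + h))
Q(R, J) = 4/(4 + R) (Q(R, J) = 2*2/(4 + R) = 4/(4 + R))
(289 + X(-1, -22))*(-402 + Q(-6, √(-10 + 3))) = (289 + (11 - 1))*(-402 + 4/(4 - 6)) = (289 + 10)*(-402 + 4/(-2)) = 299*(-402 + 4*(-½)) = 299*(-402 - 2) = 299*(-404) = -120796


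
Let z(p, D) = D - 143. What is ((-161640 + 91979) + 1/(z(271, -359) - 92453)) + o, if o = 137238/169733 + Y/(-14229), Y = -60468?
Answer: -1737517075230360218/24944276534715 ≈ -69656.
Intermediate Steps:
z(p, D) = -143 + D
o = 4072058182/805043619 (o = 137238/169733 - 60468/(-14229) = 137238*(1/169733) - 60468*(-1/14229) = 137238/169733 + 20156/4743 = 4072058182/805043619 ≈ 5.0582)
((-161640 + 91979) + 1/(z(271, -359) - 92453)) + o = ((-161640 + 91979) + 1/((-143 - 359) - 92453)) + 4072058182/805043619 = (-69661 + 1/(-502 - 92453)) + 4072058182/805043619 = (-69661 + 1/(-92955)) + 4072058182/805043619 = (-69661 - 1/92955) + 4072058182/805043619 = -6475338256/92955 + 4072058182/805043619 = -1737517075230360218/24944276534715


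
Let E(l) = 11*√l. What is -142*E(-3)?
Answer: -1562*I*√3 ≈ -2705.5*I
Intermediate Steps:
-142*E(-3) = -1562*√(-3) = -1562*I*√3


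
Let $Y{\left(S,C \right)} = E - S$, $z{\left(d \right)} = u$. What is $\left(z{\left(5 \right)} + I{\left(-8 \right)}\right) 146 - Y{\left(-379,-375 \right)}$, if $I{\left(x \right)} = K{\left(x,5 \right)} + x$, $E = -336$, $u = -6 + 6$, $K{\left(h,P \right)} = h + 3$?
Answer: $-1941$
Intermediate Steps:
$K{\left(h,P \right)} = 3 + h$
$u = 0$
$z{\left(d \right)} = 0$
$I{\left(x \right)} = 3 + 2 x$ ($I{\left(x \right)} = \left(3 + x\right) + x = 3 + 2 x$)
$Y{\left(S,C \right)} = -336 - S$
$\left(z{\left(5 \right)} + I{\left(-8 \right)}\right) 146 - Y{\left(-379,-375 \right)} = \left(0 + \left(3 + 2 \left(-8\right)\right)\right) 146 - \left(-336 - -379\right) = \left(0 + \left(3 - 16\right)\right) 146 - \left(-336 + 379\right) = \left(0 - 13\right) 146 - 43 = \left(-13\right) 146 - 43 = -1898 - 43 = -1941$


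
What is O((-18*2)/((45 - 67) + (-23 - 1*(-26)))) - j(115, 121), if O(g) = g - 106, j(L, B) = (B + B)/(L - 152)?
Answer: -68588/703 ≈ -97.565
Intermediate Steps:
j(L, B) = 2*B/(-152 + L) (j(L, B) = (2*B)/(-152 + L) = 2*B/(-152 + L))
O(g) = -106 + g
O((-18*2)/((45 - 67) + (-23 - 1*(-26)))) - j(115, 121) = (-106 + (-18*2)/((45 - 67) + (-23 - 1*(-26)))) - 2*121/(-152 + 115) = (-106 - 36/(-22 + (-23 + 26))) - 2*121/(-37) = (-106 - 36/(-22 + 3)) - 2*121*(-1)/37 = (-106 - 36/(-19)) - 1*(-242/37) = (-106 - 36*(-1/19)) + 242/37 = (-106 + 36/19) + 242/37 = -1978/19 + 242/37 = -68588/703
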